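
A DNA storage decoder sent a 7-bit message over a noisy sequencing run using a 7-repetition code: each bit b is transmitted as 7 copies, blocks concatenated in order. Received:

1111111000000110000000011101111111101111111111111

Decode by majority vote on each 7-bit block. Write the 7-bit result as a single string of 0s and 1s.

1001111

Block 1 (1111111): 7 ones → 1
Block 2 (0000001): 1 one → 0
Block 3 (1000000): 1 one → 0
Block 4 (0011101): 4 ones → 1
Block 5 (1111111): 7 ones → 1
Block 6 (0111111): 6 ones → 1
Block 7 (1111111): 7 ones → 1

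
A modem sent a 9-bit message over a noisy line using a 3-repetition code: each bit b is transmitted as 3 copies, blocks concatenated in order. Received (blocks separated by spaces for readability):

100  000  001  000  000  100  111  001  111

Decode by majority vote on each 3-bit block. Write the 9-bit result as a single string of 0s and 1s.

000000101

Block 1 (100): 1 one → 0
Block 2 (000): 0 ones → 0
Block 3 (001): 1 one → 0
Block 4 (000): 0 ones → 0
Block 5 (000): 0 ones → 0
Block 6 (100): 1 one → 0
Block 7 (111): 3 ones → 1
Block 8 (001): 1 one → 0
Block 9 (111): 3 ones → 1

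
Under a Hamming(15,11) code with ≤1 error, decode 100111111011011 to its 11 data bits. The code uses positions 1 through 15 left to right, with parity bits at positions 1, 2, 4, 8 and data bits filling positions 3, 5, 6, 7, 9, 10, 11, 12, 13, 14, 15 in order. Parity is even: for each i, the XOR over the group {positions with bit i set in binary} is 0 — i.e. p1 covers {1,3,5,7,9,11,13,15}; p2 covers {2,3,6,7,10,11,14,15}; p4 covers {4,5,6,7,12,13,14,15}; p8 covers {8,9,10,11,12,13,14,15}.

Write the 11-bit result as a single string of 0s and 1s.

s1 (pos 1,3,5,7,9,11,13,15): 1⊕0⊕1⊕1⊕1⊕1⊕0⊕1 = 0
s2 (pos 2,3,6,7,10,11,14,15): 0⊕0⊕1⊕1⊕0⊕1⊕1⊕1 = 1
s4 (pos 4,5,6,7,12,13,14,15): 1⊕1⊕1⊕1⊕1⊕0⊕1⊕1 = 1
s8 (pos 8,9,10,11,12,13,14,15): 1⊕1⊕0⊕1⊕1⊕0⊕1⊕1 = 0
Syndrome s8…s1 = 0110 → error at position 6.
Flip position 6: 100111111011011 → 100110111011011
Read data bits from positions 3,5,6,7,9,10,11,12,13,14,15: 01011011011

01011011011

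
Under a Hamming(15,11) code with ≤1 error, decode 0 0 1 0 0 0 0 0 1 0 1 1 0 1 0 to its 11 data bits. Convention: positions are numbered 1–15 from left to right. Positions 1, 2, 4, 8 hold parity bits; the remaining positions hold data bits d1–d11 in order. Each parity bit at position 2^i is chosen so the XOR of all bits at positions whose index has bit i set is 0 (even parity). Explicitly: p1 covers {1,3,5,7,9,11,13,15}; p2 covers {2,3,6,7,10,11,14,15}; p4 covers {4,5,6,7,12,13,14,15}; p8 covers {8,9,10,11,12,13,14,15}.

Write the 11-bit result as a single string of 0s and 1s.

00001011010

s1 (pos 1,3,5,7,9,11,13,15): 0⊕1⊕0⊕0⊕1⊕1⊕0⊕0 = 1
s2 (pos 2,3,6,7,10,11,14,15): 0⊕1⊕0⊕0⊕0⊕1⊕1⊕0 = 1
s4 (pos 4,5,6,7,12,13,14,15): 0⊕0⊕0⊕0⊕1⊕0⊕1⊕0 = 0
s8 (pos 8,9,10,11,12,13,14,15): 0⊕1⊕0⊕1⊕1⊕0⊕1⊕0 = 0
Syndrome s8…s1 = 0011 → error at position 3.
Flip position 3: 001000001011010 → 000000001011010
Read data bits from positions 3,5,6,7,9,10,11,12,13,14,15: 00001011010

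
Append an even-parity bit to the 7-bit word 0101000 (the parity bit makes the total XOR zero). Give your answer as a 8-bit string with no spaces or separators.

01010000

XOR of the 7 data bits: 0⊕1⊕0⊕1⊕0⊕0⊕0 = 0
Parity bit = 0 (so all 8 bits XOR to 0).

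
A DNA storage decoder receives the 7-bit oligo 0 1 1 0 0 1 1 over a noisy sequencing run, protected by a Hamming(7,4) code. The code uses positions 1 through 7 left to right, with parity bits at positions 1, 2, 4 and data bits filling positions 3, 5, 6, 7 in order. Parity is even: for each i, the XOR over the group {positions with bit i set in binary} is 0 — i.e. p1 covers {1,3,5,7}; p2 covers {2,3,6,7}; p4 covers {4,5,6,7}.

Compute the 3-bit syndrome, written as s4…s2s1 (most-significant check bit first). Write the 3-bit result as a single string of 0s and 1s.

s1 (pos 1,3,5,7): 0⊕1⊕0⊕1 = 0
s2 (pos 2,3,6,7): 1⊕1⊕1⊕1 = 0
s4 (pos 4,5,6,7): 0⊕0⊕1⊕1 = 0
Syndrome s4…s1 = 000 → no error.

000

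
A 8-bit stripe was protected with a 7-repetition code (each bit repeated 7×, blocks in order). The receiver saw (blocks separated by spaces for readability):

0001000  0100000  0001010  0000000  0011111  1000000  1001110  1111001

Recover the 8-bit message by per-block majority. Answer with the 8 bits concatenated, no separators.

Block 1 (0001000): 1 one → 0
Block 2 (0100000): 1 one → 0
Block 3 (0001010): 2 ones → 0
Block 4 (0000000): 0 ones → 0
Block 5 (0011111): 5 ones → 1
Block 6 (1000000): 1 one → 0
Block 7 (1001110): 4 ones → 1
Block 8 (1111001): 5 ones → 1

00001011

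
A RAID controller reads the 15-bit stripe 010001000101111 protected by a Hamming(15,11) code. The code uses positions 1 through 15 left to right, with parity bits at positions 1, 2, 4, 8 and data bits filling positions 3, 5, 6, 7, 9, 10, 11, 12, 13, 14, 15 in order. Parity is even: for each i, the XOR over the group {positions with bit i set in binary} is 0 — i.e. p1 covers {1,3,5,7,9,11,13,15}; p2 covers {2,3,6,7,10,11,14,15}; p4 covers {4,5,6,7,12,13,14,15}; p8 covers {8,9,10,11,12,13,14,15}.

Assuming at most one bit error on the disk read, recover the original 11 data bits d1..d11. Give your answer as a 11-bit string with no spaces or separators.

s1 (pos 1,3,5,7,9,11,13,15): 0⊕0⊕0⊕0⊕0⊕0⊕1⊕1 = 0
s2 (pos 2,3,6,7,10,11,14,15): 1⊕0⊕1⊕0⊕1⊕0⊕1⊕1 = 1
s4 (pos 4,5,6,7,12,13,14,15): 0⊕0⊕1⊕0⊕1⊕1⊕1⊕1 = 1
s8 (pos 8,9,10,11,12,13,14,15): 0⊕0⊕1⊕0⊕1⊕1⊕1⊕1 = 1
Syndrome s8…s1 = 1110 → error at position 14.
Flip position 14: 010001000101111 → 010001000101101
Read data bits from positions 3,5,6,7,9,10,11,12,13,14,15: 00100101101

00100101101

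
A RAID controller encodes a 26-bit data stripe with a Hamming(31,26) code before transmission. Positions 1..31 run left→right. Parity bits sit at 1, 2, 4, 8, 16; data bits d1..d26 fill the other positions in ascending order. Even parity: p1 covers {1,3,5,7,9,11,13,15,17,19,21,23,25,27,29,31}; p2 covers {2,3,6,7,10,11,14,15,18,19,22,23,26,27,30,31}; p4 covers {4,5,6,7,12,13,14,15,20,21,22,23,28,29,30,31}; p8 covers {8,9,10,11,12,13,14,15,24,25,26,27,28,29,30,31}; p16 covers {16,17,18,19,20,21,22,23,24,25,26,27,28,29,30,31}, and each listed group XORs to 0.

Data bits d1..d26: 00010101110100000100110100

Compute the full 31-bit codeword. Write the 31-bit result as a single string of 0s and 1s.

0000001101011101100000100110100

Place data at non-parity positions: p1 p2 0 p4 0 0 1 p8 0 1 0 1 1 1 0 p16 1 0 0 0 0 0 1 0 0 1 1 0 1 0 0
p1 (pos 1,3,5,7,9,11,13,15,17,19,21,23,25,27,29,31): XOR of data positions = 0⊕0⊕1⊕0⊕0⊕1⊕0⊕1⊕0⊕0⊕1⊕0⊕1⊕1⊕0 = 0
p2 (pos 2,3,6,7,10,11,14,15,18,19,22,23,26,27,30,31): XOR of data positions = 0⊕0⊕1⊕1⊕0⊕1⊕0⊕0⊕0⊕0⊕1⊕1⊕1⊕0⊕0 = 0
p4 (pos 4,5,6,7,12,13,14,15,20,21,22,23,28,29,30,31): XOR of data positions = 0⊕0⊕1⊕1⊕1⊕1⊕0⊕0⊕0⊕0⊕1⊕0⊕1⊕0⊕0 = 0
p8 (pos 8,9,10,11,12,13,14,15,24,25,26,27,28,29,30,31): XOR of data positions = 0⊕1⊕0⊕1⊕1⊕1⊕0⊕0⊕0⊕1⊕1⊕0⊕1⊕0⊕0 = 1
p16 (pos 16,17,18,19,20,21,22,23,24,25,26,27,28,29,30,31): XOR of data positions = 1⊕0⊕0⊕0⊕0⊕0⊕1⊕0⊕0⊕1⊕1⊕0⊕1⊕0⊕0 = 1
Codeword: 0000001101011101100000100110100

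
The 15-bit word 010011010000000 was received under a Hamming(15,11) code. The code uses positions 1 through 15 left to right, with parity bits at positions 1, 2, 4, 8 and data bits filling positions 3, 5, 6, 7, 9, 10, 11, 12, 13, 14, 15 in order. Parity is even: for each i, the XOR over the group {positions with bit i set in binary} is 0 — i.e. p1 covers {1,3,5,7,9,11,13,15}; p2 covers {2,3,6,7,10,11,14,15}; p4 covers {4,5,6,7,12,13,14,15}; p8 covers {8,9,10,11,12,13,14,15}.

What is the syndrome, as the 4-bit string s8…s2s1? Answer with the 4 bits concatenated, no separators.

s1 (pos 1,3,5,7,9,11,13,15): 0⊕0⊕1⊕0⊕0⊕0⊕0⊕0 = 1
s2 (pos 2,3,6,7,10,11,14,15): 1⊕0⊕1⊕0⊕0⊕0⊕0⊕0 = 0
s4 (pos 4,5,6,7,12,13,14,15): 0⊕1⊕1⊕0⊕0⊕0⊕0⊕0 = 0
s8 (pos 8,9,10,11,12,13,14,15): 1⊕0⊕0⊕0⊕0⊕0⊕0⊕0 = 1
Syndrome s8…s1 = 1001 → error at position 9.

1001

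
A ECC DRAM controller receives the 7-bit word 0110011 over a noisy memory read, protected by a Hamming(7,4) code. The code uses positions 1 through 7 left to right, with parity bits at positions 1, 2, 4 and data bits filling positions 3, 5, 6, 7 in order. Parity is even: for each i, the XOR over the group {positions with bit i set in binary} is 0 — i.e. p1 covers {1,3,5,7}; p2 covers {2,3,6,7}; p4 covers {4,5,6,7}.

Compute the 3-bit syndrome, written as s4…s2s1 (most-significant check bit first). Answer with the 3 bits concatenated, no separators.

s1 (pos 1,3,5,7): 0⊕1⊕0⊕1 = 0
s2 (pos 2,3,6,7): 1⊕1⊕1⊕1 = 0
s4 (pos 4,5,6,7): 0⊕0⊕1⊕1 = 0
Syndrome s4…s1 = 000 → no error.

000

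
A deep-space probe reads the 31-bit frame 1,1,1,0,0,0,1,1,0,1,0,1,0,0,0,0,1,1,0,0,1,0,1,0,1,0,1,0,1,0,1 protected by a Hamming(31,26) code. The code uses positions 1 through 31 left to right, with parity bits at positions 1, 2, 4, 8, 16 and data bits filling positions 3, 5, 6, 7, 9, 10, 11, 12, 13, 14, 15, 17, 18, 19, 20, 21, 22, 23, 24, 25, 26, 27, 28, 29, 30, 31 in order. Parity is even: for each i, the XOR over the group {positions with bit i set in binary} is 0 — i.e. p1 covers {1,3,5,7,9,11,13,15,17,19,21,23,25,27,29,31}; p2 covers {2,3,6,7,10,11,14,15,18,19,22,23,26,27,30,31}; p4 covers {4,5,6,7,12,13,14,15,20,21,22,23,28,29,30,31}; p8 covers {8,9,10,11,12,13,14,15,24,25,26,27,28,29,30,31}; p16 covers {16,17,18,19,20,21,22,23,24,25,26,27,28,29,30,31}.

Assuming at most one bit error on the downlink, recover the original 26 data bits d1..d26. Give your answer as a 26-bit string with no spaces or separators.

s1 (pos 1,3,5,7,9,11,13,15,17,19,21,23,25,27,29,31): 1⊕1⊕0⊕1⊕0⊕0⊕0⊕0⊕1⊕0⊕1⊕1⊕1⊕1⊕1⊕1 = 0
s2 (pos 2,3,6,7,10,11,14,15,18,19,22,23,26,27,30,31): 1⊕1⊕0⊕1⊕1⊕0⊕0⊕0⊕1⊕0⊕0⊕1⊕0⊕1⊕0⊕1 = 0
s4 (pos 4,5,6,7,12,13,14,15,20,21,22,23,28,29,30,31): 0⊕0⊕0⊕1⊕1⊕0⊕0⊕0⊕0⊕1⊕0⊕1⊕0⊕1⊕0⊕1 = 0
s8 (pos 8,9,10,11,12,13,14,15,24,25,26,27,28,29,30,31): 1⊕0⊕1⊕0⊕1⊕0⊕0⊕0⊕0⊕1⊕0⊕1⊕0⊕1⊕0⊕1 = 1
s16 (pos 16,17,18,19,20,21,22,23,24,25,26,27,28,29,30,31): 0⊕1⊕1⊕0⊕0⊕1⊕0⊕1⊕0⊕1⊕0⊕1⊕0⊕1⊕0⊕1 = 0
Syndrome s16…s1 = 01000 → error at position 8.
Flip position 8: 1110001101010000110010101010101 → 1110001001010000110010101010101
Read data bits from positions 3,5,6,7,9,10,11,12,13,14,15,17,18,19,20,21,22,23,24,25,26,27,28,29,30,31: 10010101000110010101010101

10010101000110010101010101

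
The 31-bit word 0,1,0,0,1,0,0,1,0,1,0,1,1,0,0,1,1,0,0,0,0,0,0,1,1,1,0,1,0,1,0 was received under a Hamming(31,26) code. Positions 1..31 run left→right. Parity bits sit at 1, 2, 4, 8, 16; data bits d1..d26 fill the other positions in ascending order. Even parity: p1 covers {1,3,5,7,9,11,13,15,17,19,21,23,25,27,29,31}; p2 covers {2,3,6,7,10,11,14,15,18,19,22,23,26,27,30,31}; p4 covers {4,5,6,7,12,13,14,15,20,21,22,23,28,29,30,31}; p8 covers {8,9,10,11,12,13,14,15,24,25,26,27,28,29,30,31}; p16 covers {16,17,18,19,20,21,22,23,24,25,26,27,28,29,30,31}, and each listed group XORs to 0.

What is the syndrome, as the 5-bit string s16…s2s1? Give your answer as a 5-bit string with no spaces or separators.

s1 (pos 1,3,5,7,9,11,13,15,17,19,21,23,25,27,29,31): 0⊕0⊕1⊕0⊕0⊕0⊕1⊕0⊕1⊕0⊕0⊕0⊕1⊕0⊕0⊕0 = 0
s2 (pos 2,3,6,7,10,11,14,15,18,19,22,23,26,27,30,31): 1⊕0⊕0⊕0⊕1⊕0⊕0⊕0⊕0⊕0⊕0⊕0⊕1⊕0⊕1⊕0 = 0
s4 (pos 4,5,6,7,12,13,14,15,20,21,22,23,28,29,30,31): 0⊕1⊕0⊕0⊕1⊕1⊕0⊕0⊕0⊕0⊕0⊕0⊕1⊕0⊕1⊕0 = 1
s8 (pos 8,9,10,11,12,13,14,15,24,25,26,27,28,29,30,31): 1⊕0⊕1⊕0⊕1⊕1⊕0⊕0⊕1⊕1⊕1⊕0⊕1⊕0⊕1⊕0 = 1
s16 (pos 16,17,18,19,20,21,22,23,24,25,26,27,28,29,30,31): 1⊕1⊕0⊕0⊕0⊕0⊕0⊕0⊕1⊕1⊕1⊕0⊕1⊕0⊕1⊕0 = 1
Syndrome s16…s1 = 11100 → error at position 28.

11100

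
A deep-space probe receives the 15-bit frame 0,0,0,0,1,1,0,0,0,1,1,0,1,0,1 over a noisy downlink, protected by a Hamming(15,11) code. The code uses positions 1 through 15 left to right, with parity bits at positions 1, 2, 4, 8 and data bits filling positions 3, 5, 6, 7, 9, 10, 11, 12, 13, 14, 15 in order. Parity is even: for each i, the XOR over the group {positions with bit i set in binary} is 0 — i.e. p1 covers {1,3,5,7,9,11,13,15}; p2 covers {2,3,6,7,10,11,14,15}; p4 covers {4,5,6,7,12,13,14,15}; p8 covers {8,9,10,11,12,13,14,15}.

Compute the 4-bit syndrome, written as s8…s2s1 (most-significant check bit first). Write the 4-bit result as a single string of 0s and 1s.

0000

s1 (pos 1,3,5,7,9,11,13,15): 0⊕0⊕1⊕0⊕0⊕1⊕1⊕1 = 0
s2 (pos 2,3,6,7,10,11,14,15): 0⊕0⊕1⊕0⊕1⊕1⊕0⊕1 = 0
s4 (pos 4,5,6,7,12,13,14,15): 0⊕1⊕1⊕0⊕0⊕1⊕0⊕1 = 0
s8 (pos 8,9,10,11,12,13,14,15): 0⊕0⊕1⊕1⊕0⊕1⊕0⊕1 = 0
Syndrome s8…s1 = 0000 → no error.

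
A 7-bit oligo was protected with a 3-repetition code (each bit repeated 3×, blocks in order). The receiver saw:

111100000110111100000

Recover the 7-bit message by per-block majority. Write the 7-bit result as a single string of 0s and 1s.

1001100

Block 1 (111): 3 ones → 1
Block 2 (100): 1 one → 0
Block 3 (000): 0 ones → 0
Block 4 (110): 2 ones → 1
Block 5 (111): 3 ones → 1
Block 6 (100): 1 one → 0
Block 7 (000): 0 ones → 0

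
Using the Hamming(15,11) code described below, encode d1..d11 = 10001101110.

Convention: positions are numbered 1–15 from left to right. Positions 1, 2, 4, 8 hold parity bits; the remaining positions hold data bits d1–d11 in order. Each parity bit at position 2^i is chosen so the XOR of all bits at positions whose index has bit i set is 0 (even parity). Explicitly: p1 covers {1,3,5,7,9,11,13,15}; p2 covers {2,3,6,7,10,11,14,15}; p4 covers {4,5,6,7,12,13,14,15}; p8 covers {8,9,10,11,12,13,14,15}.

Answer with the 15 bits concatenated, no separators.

111100011101110

Place data at non-parity positions: p1 p2 1 p4 0 0 0 p8 1 1 0 1 1 1 0
p1 (pos 1,3,5,7,9,11,13,15): XOR of data positions = 1⊕0⊕0⊕1⊕0⊕1⊕0 = 1
p2 (pos 2,3,6,7,10,11,14,15): XOR of data positions = 1⊕0⊕0⊕1⊕0⊕1⊕0 = 1
p4 (pos 4,5,6,7,12,13,14,15): XOR of data positions = 0⊕0⊕0⊕1⊕1⊕1⊕0 = 1
p8 (pos 8,9,10,11,12,13,14,15): XOR of data positions = 1⊕1⊕0⊕1⊕1⊕1⊕0 = 1
Codeword: 111100011101110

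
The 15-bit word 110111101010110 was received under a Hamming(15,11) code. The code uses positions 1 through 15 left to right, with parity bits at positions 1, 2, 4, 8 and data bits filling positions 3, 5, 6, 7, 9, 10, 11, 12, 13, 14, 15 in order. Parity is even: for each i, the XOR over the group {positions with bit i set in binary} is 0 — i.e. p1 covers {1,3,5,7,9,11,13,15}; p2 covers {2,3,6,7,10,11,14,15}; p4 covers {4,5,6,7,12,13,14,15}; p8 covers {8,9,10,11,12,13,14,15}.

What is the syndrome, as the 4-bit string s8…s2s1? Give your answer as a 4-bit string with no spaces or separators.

0010

s1 (pos 1,3,5,7,9,11,13,15): 1⊕0⊕1⊕1⊕1⊕1⊕1⊕0 = 0
s2 (pos 2,3,6,7,10,11,14,15): 1⊕0⊕1⊕1⊕0⊕1⊕1⊕0 = 1
s4 (pos 4,5,6,7,12,13,14,15): 1⊕1⊕1⊕1⊕0⊕1⊕1⊕0 = 0
s8 (pos 8,9,10,11,12,13,14,15): 0⊕1⊕0⊕1⊕0⊕1⊕1⊕0 = 0
Syndrome s8…s1 = 0010 → error at position 2.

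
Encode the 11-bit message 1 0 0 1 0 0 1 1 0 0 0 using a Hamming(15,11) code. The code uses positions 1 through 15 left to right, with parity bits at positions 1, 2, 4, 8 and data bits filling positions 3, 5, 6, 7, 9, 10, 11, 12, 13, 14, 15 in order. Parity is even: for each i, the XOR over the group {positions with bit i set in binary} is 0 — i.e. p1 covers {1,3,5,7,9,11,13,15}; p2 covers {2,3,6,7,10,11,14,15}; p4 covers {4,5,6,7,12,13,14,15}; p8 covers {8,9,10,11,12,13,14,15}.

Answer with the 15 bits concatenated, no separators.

111000100011000

Place data at non-parity positions: p1 p2 1 p4 0 0 1 p8 0 0 1 1 0 0 0
p1 (pos 1,3,5,7,9,11,13,15): XOR of data positions = 1⊕0⊕1⊕0⊕1⊕0⊕0 = 1
p2 (pos 2,3,6,7,10,11,14,15): XOR of data positions = 1⊕0⊕1⊕0⊕1⊕0⊕0 = 1
p4 (pos 4,5,6,7,12,13,14,15): XOR of data positions = 0⊕0⊕1⊕1⊕0⊕0⊕0 = 0
p8 (pos 8,9,10,11,12,13,14,15): XOR of data positions = 0⊕0⊕1⊕1⊕0⊕0⊕0 = 0
Codeword: 111000100011000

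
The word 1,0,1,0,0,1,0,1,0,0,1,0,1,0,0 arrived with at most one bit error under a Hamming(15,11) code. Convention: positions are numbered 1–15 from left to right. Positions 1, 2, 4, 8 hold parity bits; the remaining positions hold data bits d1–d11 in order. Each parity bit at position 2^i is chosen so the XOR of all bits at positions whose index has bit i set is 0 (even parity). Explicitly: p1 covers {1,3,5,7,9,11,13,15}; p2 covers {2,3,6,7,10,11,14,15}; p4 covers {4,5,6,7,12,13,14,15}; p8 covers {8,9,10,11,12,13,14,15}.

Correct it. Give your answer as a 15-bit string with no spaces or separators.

101001010110100

s1 (pos 1,3,5,7,9,11,13,15): 1⊕1⊕0⊕0⊕0⊕1⊕1⊕0 = 0
s2 (pos 2,3,6,7,10,11,14,15): 0⊕1⊕1⊕0⊕0⊕1⊕0⊕0 = 1
s4 (pos 4,5,6,7,12,13,14,15): 0⊕0⊕1⊕0⊕0⊕1⊕0⊕0 = 0
s8 (pos 8,9,10,11,12,13,14,15): 1⊕0⊕0⊕1⊕0⊕1⊕0⊕0 = 1
Syndrome s8…s1 = 1010 → error at position 10.
Flip position 10: 101001010010100 → 101001010110100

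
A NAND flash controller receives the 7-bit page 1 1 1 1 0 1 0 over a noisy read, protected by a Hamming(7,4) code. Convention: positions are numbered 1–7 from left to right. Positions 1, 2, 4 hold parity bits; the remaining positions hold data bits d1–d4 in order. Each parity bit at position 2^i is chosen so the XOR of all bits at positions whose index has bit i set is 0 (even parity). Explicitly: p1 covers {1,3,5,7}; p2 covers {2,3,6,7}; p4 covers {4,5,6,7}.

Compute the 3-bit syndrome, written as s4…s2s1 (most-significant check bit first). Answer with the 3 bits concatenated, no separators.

s1 (pos 1,3,5,7): 1⊕1⊕0⊕0 = 0
s2 (pos 2,3,6,7): 1⊕1⊕1⊕0 = 1
s4 (pos 4,5,6,7): 1⊕0⊕1⊕0 = 0
Syndrome s4…s1 = 010 → error at position 2.

010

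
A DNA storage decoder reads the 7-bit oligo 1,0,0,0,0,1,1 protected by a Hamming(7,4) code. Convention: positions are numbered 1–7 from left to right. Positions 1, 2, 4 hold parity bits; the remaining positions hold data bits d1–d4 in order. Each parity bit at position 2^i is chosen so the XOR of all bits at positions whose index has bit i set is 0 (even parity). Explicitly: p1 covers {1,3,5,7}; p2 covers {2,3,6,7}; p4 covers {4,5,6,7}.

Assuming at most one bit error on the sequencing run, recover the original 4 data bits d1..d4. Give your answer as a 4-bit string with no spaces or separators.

0011

s1 (pos 1,3,5,7): 1⊕0⊕0⊕1 = 0
s2 (pos 2,3,6,7): 0⊕0⊕1⊕1 = 0
s4 (pos 4,5,6,7): 0⊕0⊕1⊕1 = 0
Syndrome s4…s1 = 000 → no error.
Read data bits from positions 3,5,6,7: 0011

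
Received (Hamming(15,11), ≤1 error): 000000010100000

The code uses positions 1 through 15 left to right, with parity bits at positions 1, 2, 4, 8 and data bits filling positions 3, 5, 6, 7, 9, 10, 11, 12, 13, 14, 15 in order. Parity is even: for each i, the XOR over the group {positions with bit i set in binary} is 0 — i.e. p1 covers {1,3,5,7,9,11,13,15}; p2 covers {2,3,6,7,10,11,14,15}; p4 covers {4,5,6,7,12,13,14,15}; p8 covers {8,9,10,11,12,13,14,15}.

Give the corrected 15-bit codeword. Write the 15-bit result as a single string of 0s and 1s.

010000010100000

s1 (pos 1,3,5,7,9,11,13,15): 0⊕0⊕0⊕0⊕0⊕0⊕0⊕0 = 0
s2 (pos 2,3,6,7,10,11,14,15): 0⊕0⊕0⊕0⊕1⊕0⊕0⊕0 = 1
s4 (pos 4,5,6,7,12,13,14,15): 0⊕0⊕0⊕0⊕0⊕0⊕0⊕0 = 0
s8 (pos 8,9,10,11,12,13,14,15): 1⊕0⊕1⊕0⊕0⊕0⊕0⊕0 = 0
Syndrome s8…s1 = 0010 → error at position 2.
Flip position 2: 000000010100000 → 010000010100000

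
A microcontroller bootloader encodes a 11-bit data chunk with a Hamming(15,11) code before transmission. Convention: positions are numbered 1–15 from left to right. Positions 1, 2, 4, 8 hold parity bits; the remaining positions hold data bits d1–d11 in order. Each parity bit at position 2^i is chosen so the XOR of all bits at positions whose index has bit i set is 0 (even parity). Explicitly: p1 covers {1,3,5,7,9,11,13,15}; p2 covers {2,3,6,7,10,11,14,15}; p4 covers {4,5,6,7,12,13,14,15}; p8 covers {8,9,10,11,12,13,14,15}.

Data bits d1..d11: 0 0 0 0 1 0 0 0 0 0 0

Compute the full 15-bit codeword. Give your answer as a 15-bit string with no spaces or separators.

Place data at non-parity positions: p1 p2 0 p4 0 0 0 p8 1 0 0 0 0 0 0
p1 (pos 1,3,5,7,9,11,13,15): XOR of data positions = 0⊕0⊕0⊕1⊕0⊕0⊕0 = 1
p2 (pos 2,3,6,7,10,11,14,15): XOR of data positions = 0⊕0⊕0⊕0⊕0⊕0⊕0 = 0
p4 (pos 4,5,6,7,12,13,14,15): XOR of data positions = 0⊕0⊕0⊕0⊕0⊕0⊕0 = 0
p8 (pos 8,9,10,11,12,13,14,15): XOR of data positions = 1⊕0⊕0⊕0⊕0⊕0⊕0 = 1
Codeword: 100000011000000

100000011000000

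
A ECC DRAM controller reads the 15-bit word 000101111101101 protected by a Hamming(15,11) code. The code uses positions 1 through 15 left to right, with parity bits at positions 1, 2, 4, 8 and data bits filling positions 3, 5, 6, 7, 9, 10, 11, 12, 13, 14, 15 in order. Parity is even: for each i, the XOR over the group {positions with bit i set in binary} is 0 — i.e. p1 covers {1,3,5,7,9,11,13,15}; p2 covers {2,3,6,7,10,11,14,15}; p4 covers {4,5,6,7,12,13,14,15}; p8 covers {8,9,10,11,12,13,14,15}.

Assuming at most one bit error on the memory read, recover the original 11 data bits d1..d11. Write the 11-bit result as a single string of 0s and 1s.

00111101101

s1 (pos 1,3,5,7,9,11,13,15): 0⊕0⊕0⊕1⊕1⊕0⊕1⊕1 = 0
s2 (pos 2,3,6,7,10,11,14,15): 0⊕0⊕1⊕1⊕1⊕0⊕0⊕1 = 0
s4 (pos 4,5,6,7,12,13,14,15): 1⊕0⊕1⊕1⊕1⊕1⊕0⊕1 = 0
s8 (pos 8,9,10,11,12,13,14,15): 1⊕1⊕1⊕0⊕1⊕1⊕0⊕1 = 0
Syndrome s8…s1 = 0000 → no error.
Read data bits from positions 3,5,6,7,9,10,11,12,13,14,15: 00111101101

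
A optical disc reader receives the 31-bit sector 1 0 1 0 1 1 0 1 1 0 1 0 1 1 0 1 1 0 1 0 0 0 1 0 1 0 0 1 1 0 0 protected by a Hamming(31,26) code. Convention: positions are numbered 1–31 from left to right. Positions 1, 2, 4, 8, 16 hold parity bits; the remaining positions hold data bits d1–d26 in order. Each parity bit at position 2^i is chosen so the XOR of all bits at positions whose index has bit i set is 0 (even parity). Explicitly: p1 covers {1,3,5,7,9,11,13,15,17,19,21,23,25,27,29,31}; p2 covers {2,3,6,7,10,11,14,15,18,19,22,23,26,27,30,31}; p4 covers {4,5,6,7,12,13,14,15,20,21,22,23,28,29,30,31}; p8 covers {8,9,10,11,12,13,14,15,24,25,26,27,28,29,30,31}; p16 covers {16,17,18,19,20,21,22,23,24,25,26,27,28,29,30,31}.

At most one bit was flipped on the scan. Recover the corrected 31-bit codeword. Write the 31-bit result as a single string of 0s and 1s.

1010110110101101101010101001100

s1 (pos 1,3,5,7,9,11,13,15,17,19,21,23,25,27,29,31): 1⊕1⊕1⊕0⊕1⊕1⊕1⊕0⊕1⊕1⊕0⊕1⊕1⊕0⊕1⊕0 = 1
s2 (pos 2,3,6,7,10,11,14,15,18,19,22,23,26,27,30,31): 0⊕1⊕1⊕0⊕0⊕1⊕1⊕0⊕0⊕1⊕0⊕1⊕0⊕0⊕0⊕0 = 0
s4 (pos 4,5,6,7,12,13,14,15,20,21,22,23,28,29,30,31): 0⊕1⊕1⊕0⊕0⊕1⊕1⊕0⊕0⊕0⊕0⊕1⊕1⊕1⊕0⊕0 = 1
s8 (pos 8,9,10,11,12,13,14,15,24,25,26,27,28,29,30,31): 1⊕1⊕0⊕1⊕0⊕1⊕1⊕0⊕0⊕1⊕0⊕0⊕1⊕1⊕0⊕0 = 0
s16 (pos 16,17,18,19,20,21,22,23,24,25,26,27,28,29,30,31): 1⊕1⊕0⊕1⊕0⊕0⊕0⊕1⊕0⊕1⊕0⊕0⊕1⊕1⊕0⊕0 = 1
Syndrome s16…s1 = 10101 → error at position 21.
Flip position 21: 1010110110101101101000101001100 → 1010110110101101101010101001100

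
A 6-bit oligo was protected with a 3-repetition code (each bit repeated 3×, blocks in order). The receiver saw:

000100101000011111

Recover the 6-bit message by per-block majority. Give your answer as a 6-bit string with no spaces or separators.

Block 1 (000): 0 ones → 0
Block 2 (100): 1 one → 0
Block 3 (101): 2 ones → 1
Block 4 (000): 0 ones → 0
Block 5 (011): 2 ones → 1
Block 6 (111): 3 ones → 1

001011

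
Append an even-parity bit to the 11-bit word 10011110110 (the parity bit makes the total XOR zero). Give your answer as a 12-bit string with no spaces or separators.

XOR of the 11 data bits: 1⊕0⊕0⊕1⊕1⊕1⊕1⊕0⊕1⊕1⊕0 = 1
Parity bit = 1 (so all 12 bits XOR to 0).

100111101101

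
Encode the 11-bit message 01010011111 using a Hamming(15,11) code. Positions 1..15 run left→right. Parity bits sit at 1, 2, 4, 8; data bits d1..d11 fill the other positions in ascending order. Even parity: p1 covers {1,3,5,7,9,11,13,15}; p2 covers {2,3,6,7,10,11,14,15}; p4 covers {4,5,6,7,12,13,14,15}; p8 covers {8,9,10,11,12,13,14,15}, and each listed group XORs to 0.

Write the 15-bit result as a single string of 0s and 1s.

Place data at non-parity positions: p1 p2 0 p4 1 0 1 p8 0 0 1 1 1 1 1
p1 (pos 1,3,5,7,9,11,13,15): XOR of data positions = 0⊕1⊕1⊕0⊕1⊕1⊕1 = 1
p2 (pos 2,3,6,7,10,11,14,15): XOR of data positions = 0⊕0⊕1⊕0⊕1⊕1⊕1 = 0
p4 (pos 4,5,6,7,12,13,14,15): XOR of data positions = 1⊕0⊕1⊕1⊕1⊕1⊕1 = 0
p8 (pos 8,9,10,11,12,13,14,15): XOR of data positions = 0⊕0⊕1⊕1⊕1⊕1⊕1 = 1
Codeword: 100010110011111

100010110011111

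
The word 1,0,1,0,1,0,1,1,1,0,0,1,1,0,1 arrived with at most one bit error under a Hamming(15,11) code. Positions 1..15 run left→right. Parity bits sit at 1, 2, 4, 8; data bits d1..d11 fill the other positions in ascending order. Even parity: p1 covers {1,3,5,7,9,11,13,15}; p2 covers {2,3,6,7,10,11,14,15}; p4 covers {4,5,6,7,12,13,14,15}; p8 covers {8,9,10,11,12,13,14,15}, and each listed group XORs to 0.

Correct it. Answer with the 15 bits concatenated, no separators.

101010111001100

s1 (pos 1,3,5,7,9,11,13,15): 1⊕1⊕1⊕1⊕1⊕0⊕1⊕1 = 1
s2 (pos 2,3,6,7,10,11,14,15): 0⊕1⊕0⊕1⊕0⊕0⊕0⊕1 = 1
s4 (pos 4,5,6,7,12,13,14,15): 0⊕1⊕0⊕1⊕1⊕1⊕0⊕1 = 1
s8 (pos 8,9,10,11,12,13,14,15): 1⊕1⊕0⊕0⊕1⊕1⊕0⊕1 = 1
Syndrome s8…s1 = 1111 → error at position 15.
Flip position 15: 101010111001101 → 101010111001100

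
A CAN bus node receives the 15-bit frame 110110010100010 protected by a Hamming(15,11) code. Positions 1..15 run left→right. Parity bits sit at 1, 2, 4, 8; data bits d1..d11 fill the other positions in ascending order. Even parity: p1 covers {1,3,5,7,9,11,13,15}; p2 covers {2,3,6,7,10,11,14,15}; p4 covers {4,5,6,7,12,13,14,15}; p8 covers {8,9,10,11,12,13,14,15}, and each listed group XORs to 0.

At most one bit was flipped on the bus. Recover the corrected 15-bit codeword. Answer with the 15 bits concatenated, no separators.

110110010100000

s1 (pos 1,3,5,7,9,11,13,15): 1⊕0⊕1⊕0⊕0⊕0⊕0⊕0 = 0
s2 (pos 2,3,6,7,10,11,14,15): 1⊕0⊕0⊕0⊕1⊕0⊕1⊕0 = 1
s4 (pos 4,5,6,7,12,13,14,15): 1⊕1⊕0⊕0⊕0⊕0⊕1⊕0 = 1
s8 (pos 8,9,10,11,12,13,14,15): 1⊕0⊕1⊕0⊕0⊕0⊕1⊕0 = 1
Syndrome s8…s1 = 1110 → error at position 14.
Flip position 14: 110110010100010 → 110110010100000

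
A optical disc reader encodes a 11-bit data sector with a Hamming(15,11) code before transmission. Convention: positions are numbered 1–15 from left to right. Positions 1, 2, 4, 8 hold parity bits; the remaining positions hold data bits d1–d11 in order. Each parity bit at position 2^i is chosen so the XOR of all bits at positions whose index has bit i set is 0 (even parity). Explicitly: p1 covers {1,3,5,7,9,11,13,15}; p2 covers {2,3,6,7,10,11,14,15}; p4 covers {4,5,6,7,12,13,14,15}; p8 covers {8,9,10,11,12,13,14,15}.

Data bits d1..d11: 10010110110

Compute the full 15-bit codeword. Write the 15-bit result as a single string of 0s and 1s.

011100100110110

Place data at non-parity positions: p1 p2 1 p4 0 0 1 p8 0 1 1 0 1 1 0
p1 (pos 1,3,5,7,9,11,13,15): XOR of data positions = 1⊕0⊕1⊕0⊕1⊕1⊕0 = 0
p2 (pos 2,3,6,7,10,11,14,15): XOR of data positions = 1⊕0⊕1⊕1⊕1⊕1⊕0 = 1
p4 (pos 4,5,6,7,12,13,14,15): XOR of data positions = 0⊕0⊕1⊕0⊕1⊕1⊕0 = 1
p8 (pos 8,9,10,11,12,13,14,15): XOR of data positions = 0⊕1⊕1⊕0⊕1⊕1⊕0 = 0
Codeword: 011100100110110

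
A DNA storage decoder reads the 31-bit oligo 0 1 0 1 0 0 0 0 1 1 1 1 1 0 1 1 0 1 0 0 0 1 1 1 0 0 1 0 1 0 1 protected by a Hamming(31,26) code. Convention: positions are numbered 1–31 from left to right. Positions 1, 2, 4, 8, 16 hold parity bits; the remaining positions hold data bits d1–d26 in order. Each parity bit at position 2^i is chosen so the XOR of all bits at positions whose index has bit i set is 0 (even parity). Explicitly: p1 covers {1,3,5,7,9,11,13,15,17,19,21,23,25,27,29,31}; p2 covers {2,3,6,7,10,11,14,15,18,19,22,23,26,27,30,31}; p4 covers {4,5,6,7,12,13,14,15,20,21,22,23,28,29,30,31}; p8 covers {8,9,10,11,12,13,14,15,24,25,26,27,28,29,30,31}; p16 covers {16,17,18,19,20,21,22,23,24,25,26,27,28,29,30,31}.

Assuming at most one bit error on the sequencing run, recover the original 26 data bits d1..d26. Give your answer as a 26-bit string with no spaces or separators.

s1 (pos 1,3,5,7,9,11,13,15,17,19,21,23,25,27,29,31): 0⊕0⊕0⊕0⊕1⊕1⊕1⊕1⊕0⊕0⊕0⊕1⊕0⊕1⊕1⊕1 = 0
s2 (pos 2,3,6,7,10,11,14,15,18,19,22,23,26,27,30,31): 1⊕0⊕0⊕0⊕1⊕1⊕0⊕1⊕1⊕0⊕1⊕1⊕0⊕1⊕0⊕1 = 1
s4 (pos 4,5,6,7,12,13,14,15,20,21,22,23,28,29,30,31): 1⊕0⊕0⊕0⊕1⊕1⊕0⊕1⊕0⊕0⊕1⊕1⊕0⊕1⊕0⊕1 = 0
s8 (pos 8,9,10,11,12,13,14,15,24,25,26,27,28,29,30,31): 0⊕1⊕1⊕1⊕1⊕1⊕0⊕1⊕1⊕0⊕0⊕1⊕0⊕1⊕0⊕1 = 0
s16 (pos 16,17,18,19,20,21,22,23,24,25,26,27,28,29,30,31): 1⊕0⊕1⊕0⊕0⊕0⊕1⊕1⊕1⊕0⊕0⊕1⊕0⊕1⊕0⊕1 = 0
Syndrome s16…s1 = 00010 → error at position 2.
Flip position 2: 0101000011111011010001110010101 → 0001000011111011010001110010101
Read data bits from positions 3,5,6,7,9,10,11,12,13,14,15,17,18,19,20,21,22,23,24,25,26,27,28,29,30,31: 00001111101010001110010101

00001111101010001110010101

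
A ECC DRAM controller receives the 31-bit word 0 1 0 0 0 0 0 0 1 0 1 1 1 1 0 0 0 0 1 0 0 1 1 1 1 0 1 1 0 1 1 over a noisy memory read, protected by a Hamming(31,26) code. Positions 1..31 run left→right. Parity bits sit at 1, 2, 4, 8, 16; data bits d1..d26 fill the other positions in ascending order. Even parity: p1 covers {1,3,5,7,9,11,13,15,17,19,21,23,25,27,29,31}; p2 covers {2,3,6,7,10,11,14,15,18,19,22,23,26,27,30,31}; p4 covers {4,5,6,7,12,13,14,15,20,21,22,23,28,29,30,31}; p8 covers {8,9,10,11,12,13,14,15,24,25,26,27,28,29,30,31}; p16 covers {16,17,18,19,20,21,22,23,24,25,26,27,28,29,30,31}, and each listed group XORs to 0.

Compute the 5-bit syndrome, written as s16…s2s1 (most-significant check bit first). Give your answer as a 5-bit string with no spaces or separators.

s1 (pos 1,3,5,7,9,11,13,15,17,19,21,23,25,27,29,31): 0⊕0⊕0⊕0⊕1⊕1⊕1⊕0⊕0⊕1⊕0⊕1⊕1⊕1⊕0⊕1 = 0
s2 (pos 2,3,6,7,10,11,14,15,18,19,22,23,26,27,30,31): 1⊕0⊕0⊕0⊕0⊕1⊕1⊕0⊕0⊕1⊕1⊕1⊕0⊕1⊕1⊕1 = 1
s4 (pos 4,5,6,7,12,13,14,15,20,21,22,23,28,29,30,31): 0⊕0⊕0⊕0⊕1⊕1⊕1⊕0⊕0⊕0⊕1⊕1⊕1⊕0⊕1⊕1 = 0
s8 (pos 8,9,10,11,12,13,14,15,24,25,26,27,28,29,30,31): 0⊕1⊕0⊕1⊕1⊕1⊕1⊕0⊕1⊕1⊕0⊕1⊕1⊕0⊕1⊕1 = 1
s16 (pos 16,17,18,19,20,21,22,23,24,25,26,27,28,29,30,31): 0⊕0⊕0⊕1⊕0⊕0⊕1⊕1⊕1⊕1⊕0⊕1⊕1⊕0⊕1⊕1 = 1
Syndrome s16…s1 = 11010 → error at position 26.

11010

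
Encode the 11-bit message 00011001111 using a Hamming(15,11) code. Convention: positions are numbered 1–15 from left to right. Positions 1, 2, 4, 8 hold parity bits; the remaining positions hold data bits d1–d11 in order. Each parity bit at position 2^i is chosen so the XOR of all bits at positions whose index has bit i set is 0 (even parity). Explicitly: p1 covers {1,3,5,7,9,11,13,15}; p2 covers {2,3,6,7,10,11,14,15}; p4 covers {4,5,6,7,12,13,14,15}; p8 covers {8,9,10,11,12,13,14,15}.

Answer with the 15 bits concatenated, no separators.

Place data at non-parity positions: p1 p2 0 p4 0 0 1 p8 1 0 0 1 1 1 1
p1 (pos 1,3,5,7,9,11,13,15): XOR of data positions = 0⊕0⊕1⊕1⊕0⊕1⊕1 = 0
p2 (pos 2,3,6,7,10,11,14,15): XOR of data positions = 0⊕0⊕1⊕0⊕0⊕1⊕1 = 1
p4 (pos 4,5,6,7,12,13,14,15): XOR of data positions = 0⊕0⊕1⊕1⊕1⊕1⊕1 = 1
p8 (pos 8,9,10,11,12,13,14,15): XOR of data positions = 1⊕0⊕0⊕1⊕1⊕1⊕1 = 1
Codeword: 010100111001111

010100111001111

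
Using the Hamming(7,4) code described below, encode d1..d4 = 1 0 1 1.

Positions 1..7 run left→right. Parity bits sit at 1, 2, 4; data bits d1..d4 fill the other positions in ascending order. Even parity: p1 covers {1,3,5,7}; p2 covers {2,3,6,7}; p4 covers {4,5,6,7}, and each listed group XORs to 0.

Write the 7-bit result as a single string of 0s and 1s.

0110011

Place data at non-parity positions: p1 p2 1 p4 0 1 1
p1 (pos 1,3,5,7): XOR of data positions = 1⊕0⊕1 = 0
p2 (pos 2,3,6,7): XOR of data positions = 1⊕1⊕1 = 1
p4 (pos 4,5,6,7): XOR of data positions = 0⊕1⊕1 = 0
Codeword: 0110011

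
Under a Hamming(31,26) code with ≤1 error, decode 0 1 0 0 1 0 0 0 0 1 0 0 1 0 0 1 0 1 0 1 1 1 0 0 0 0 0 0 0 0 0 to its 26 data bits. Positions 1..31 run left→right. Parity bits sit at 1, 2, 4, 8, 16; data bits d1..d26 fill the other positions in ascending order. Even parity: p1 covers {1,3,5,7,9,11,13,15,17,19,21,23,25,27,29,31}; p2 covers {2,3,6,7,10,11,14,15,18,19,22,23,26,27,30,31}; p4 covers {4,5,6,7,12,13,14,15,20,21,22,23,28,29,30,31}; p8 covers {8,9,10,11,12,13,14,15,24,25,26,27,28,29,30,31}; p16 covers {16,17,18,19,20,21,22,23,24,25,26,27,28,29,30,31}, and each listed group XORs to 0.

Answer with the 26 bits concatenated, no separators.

s1 (pos 1,3,5,7,9,11,13,15,17,19,21,23,25,27,29,31): 0⊕0⊕1⊕0⊕0⊕0⊕1⊕0⊕0⊕0⊕1⊕0⊕0⊕0⊕0⊕0 = 1
s2 (pos 2,3,6,7,10,11,14,15,18,19,22,23,26,27,30,31): 1⊕0⊕0⊕0⊕1⊕0⊕0⊕0⊕1⊕0⊕1⊕0⊕0⊕0⊕0⊕0 = 0
s4 (pos 4,5,6,7,12,13,14,15,20,21,22,23,28,29,30,31): 0⊕1⊕0⊕0⊕0⊕1⊕0⊕0⊕1⊕1⊕1⊕0⊕0⊕0⊕0⊕0 = 1
s8 (pos 8,9,10,11,12,13,14,15,24,25,26,27,28,29,30,31): 0⊕0⊕1⊕0⊕0⊕1⊕0⊕0⊕0⊕0⊕0⊕0⊕0⊕0⊕0⊕0 = 0
s16 (pos 16,17,18,19,20,21,22,23,24,25,26,27,28,29,30,31): 1⊕0⊕1⊕0⊕1⊕1⊕1⊕0⊕0⊕0⊕0⊕0⊕0⊕0⊕0⊕0 = 1
Syndrome s16…s1 = 10101 → error at position 21.
Flip position 21: 0100100001001001010111000000000 → 0100100001001001010101000000000
Read data bits from positions 3,5,6,7,9,10,11,12,13,14,15,17,18,19,20,21,22,23,24,25,26,27,28,29,30,31: 01000100100010101000000000

01000100100010101000000000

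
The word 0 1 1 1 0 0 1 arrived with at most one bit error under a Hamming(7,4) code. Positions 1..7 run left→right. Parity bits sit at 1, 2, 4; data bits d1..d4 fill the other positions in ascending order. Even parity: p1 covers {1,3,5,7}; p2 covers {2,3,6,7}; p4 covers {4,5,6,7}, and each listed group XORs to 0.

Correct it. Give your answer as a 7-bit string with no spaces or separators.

s1 (pos 1,3,5,7): 0⊕1⊕0⊕1 = 0
s2 (pos 2,3,6,7): 1⊕1⊕0⊕1 = 1
s4 (pos 4,5,6,7): 1⊕0⊕0⊕1 = 0
Syndrome s4…s1 = 010 → error at position 2.
Flip position 2: 0111001 → 0011001

0011001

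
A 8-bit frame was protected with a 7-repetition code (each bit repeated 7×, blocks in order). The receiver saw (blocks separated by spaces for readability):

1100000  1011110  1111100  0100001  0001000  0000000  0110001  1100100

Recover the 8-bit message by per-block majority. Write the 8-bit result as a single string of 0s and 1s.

01100000

Block 1 (1100000): 2 ones → 0
Block 2 (1011110): 5 ones → 1
Block 3 (1111100): 5 ones → 1
Block 4 (0100001): 2 ones → 0
Block 5 (0001000): 1 one → 0
Block 6 (0000000): 0 ones → 0
Block 7 (0110001): 3 ones → 0
Block 8 (1100100): 3 ones → 0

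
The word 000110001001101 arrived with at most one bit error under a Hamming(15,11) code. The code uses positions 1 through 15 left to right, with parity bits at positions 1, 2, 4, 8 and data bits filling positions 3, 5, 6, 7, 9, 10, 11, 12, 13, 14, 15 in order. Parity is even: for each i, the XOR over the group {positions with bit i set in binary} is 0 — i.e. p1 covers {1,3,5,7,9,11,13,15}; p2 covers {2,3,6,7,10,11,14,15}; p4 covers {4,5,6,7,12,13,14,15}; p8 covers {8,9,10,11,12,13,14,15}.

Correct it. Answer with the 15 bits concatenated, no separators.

s1 (pos 1,3,5,7,9,11,13,15): 0⊕0⊕1⊕0⊕1⊕0⊕1⊕1 = 0
s2 (pos 2,3,6,7,10,11,14,15): 0⊕0⊕0⊕0⊕0⊕0⊕0⊕1 = 1
s4 (pos 4,5,6,7,12,13,14,15): 1⊕1⊕0⊕0⊕1⊕1⊕0⊕1 = 1
s8 (pos 8,9,10,11,12,13,14,15): 0⊕1⊕0⊕0⊕1⊕1⊕0⊕1 = 0
Syndrome s8…s1 = 0110 → error at position 6.
Flip position 6: 000110001001101 → 000111001001101

000111001001101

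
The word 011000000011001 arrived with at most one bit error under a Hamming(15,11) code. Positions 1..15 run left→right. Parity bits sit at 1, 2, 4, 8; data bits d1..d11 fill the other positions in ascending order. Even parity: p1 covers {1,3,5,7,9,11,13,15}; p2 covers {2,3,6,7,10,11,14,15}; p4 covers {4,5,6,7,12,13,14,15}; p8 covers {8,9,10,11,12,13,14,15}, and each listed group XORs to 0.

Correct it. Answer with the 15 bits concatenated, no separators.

011000001011001

s1 (pos 1,3,5,7,9,11,13,15): 0⊕1⊕0⊕0⊕0⊕1⊕0⊕1 = 1
s2 (pos 2,3,6,7,10,11,14,15): 1⊕1⊕0⊕0⊕0⊕1⊕0⊕1 = 0
s4 (pos 4,5,6,7,12,13,14,15): 0⊕0⊕0⊕0⊕1⊕0⊕0⊕1 = 0
s8 (pos 8,9,10,11,12,13,14,15): 0⊕0⊕0⊕1⊕1⊕0⊕0⊕1 = 1
Syndrome s8…s1 = 1001 → error at position 9.
Flip position 9: 011000000011001 → 011000001011001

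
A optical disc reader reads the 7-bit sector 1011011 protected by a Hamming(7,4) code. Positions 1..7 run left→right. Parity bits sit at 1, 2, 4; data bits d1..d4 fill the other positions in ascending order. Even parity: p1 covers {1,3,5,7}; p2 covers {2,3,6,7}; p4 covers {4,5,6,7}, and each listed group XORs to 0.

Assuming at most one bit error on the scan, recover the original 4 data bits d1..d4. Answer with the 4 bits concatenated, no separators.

1010

s1 (pos 1,3,5,7): 1⊕1⊕0⊕1 = 1
s2 (pos 2,3,6,7): 0⊕1⊕1⊕1 = 1
s4 (pos 4,5,6,7): 1⊕0⊕1⊕1 = 1
Syndrome s4…s1 = 111 → error at position 7.
Flip position 7: 1011011 → 1011010
Read data bits from positions 3,5,6,7: 1010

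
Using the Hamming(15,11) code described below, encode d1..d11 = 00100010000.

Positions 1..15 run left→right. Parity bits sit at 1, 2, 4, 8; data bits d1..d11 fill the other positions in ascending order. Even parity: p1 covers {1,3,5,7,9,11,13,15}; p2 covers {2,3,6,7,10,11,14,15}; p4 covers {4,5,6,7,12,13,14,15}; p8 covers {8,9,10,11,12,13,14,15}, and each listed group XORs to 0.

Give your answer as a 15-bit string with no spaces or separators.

Place data at non-parity positions: p1 p2 0 p4 0 1 0 p8 0 0 1 0 0 0 0
p1 (pos 1,3,5,7,9,11,13,15): XOR of data positions = 0⊕0⊕0⊕0⊕1⊕0⊕0 = 1
p2 (pos 2,3,6,7,10,11,14,15): XOR of data positions = 0⊕1⊕0⊕0⊕1⊕0⊕0 = 0
p4 (pos 4,5,6,7,12,13,14,15): XOR of data positions = 0⊕1⊕0⊕0⊕0⊕0⊕0 = 1
p8 (pos 8,9,10,11,12,13,14,15): XOR of data positions = 0⊕0⊕1⊕0⊕0⊕0⊕0 = 1
Codeword: 100101010010000

100101010010000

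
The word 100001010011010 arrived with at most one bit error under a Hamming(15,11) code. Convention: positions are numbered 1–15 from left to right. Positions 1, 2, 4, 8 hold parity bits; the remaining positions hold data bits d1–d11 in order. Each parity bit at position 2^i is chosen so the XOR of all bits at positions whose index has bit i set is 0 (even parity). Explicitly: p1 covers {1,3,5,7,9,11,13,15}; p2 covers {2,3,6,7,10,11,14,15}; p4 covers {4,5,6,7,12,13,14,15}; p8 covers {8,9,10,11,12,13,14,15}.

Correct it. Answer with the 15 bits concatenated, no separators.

100000010011010

s1 (pos 1,3,5,7,9,11,13,15): 1⊕0⊕0⊕0⊕0⊕1⊕0⊕0 = 0
s2 (pos 2,3,6,7,10,11,14,15): 0⊕0⊕1⊕0⊕0⊕1⊕1⊕0 = 1
s4 (pos 4,5,6,7,12,13,14,15): 0⊕0⊕1⊕0⊕1⊕0⊕1⊕0 = 1
s8 (pos 8,9,10,11,12,13,14,15): 1⊕0⊕0⊕1⊕1⊕0⊕1⊕0 = 0
Syndrome s8…s1 = 0110 → error at position 6.
Flip position 6: 100001010011010 → 100000010011010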